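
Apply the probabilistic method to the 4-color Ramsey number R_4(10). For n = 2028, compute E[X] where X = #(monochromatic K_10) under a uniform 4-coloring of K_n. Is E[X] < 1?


E[X] = C(2028, 10) · 4^{1 − 45} = 317149973285521499299300410 · 4^{−44} = 317149973285521499299300410/309485009821345068724781056.
As a reduced fraction: E[X] = 158574986642760749649650205/154742504910672534362390528 ≈ 1.025.
Is E[X] < 1? NO.
Since E[X] ≥ 1, the first-moment bound is inconclusive at n = 2028; it does NOT by itself certify R_4(10) > 2028.

E[X] = 158574986642760749649650205/154742504910672534362390528 ≈ 1.025; E[X] ≥ 1; first-moment method inconclusive here.


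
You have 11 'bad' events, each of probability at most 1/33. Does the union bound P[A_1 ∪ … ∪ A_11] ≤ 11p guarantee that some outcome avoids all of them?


Union bound: P[∪_{i=1}^{11} A_i] ≤ Σ_i P[A_i] ≤ 11·p = 11·(1/33) = 1/3.
Numerically: 1/3 ≈ 0.333333.
Is 1/3 < 1? YES.
Since P[∪ A_i] ≤ 1/3 < 1, the complement has P[∩ A_i^c] ≥ 1 − 1/3 = 2/3 > 0, so some outcome avoids every A_i.

11·p = 1/3 ≈ 0.333333; existence CERTIFIED by the union bound.


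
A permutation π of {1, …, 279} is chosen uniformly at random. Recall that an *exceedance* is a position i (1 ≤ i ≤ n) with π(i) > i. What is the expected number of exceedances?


Write X = Σ_{i=1}^{279} X_i, where X_i = 1_{π(i) > i}.
For each fixed i, π(i) is uniform over {1, …, 279} (marginal of a uniform permutation), so P[π(i) > i] = (n − i)/n. Summing: Σ_{i=1}^{279} (n − i)/n = (0 + 1 + … + 278)/279 = 279(279 − 1)/(2·279) = (279 − 1)/2.
Hence E[X] = Σ_{i=1}^{279} (279 − i)/279 = 139 ≈ 139.00000.

E[X] = 139 = 139.00000.


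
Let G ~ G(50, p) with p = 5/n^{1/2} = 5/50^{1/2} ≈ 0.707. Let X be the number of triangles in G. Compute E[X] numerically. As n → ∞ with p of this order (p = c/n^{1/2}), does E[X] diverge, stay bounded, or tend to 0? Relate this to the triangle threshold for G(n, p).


Number of potential triangles: C(50, 3) = 19600.
Each occurs with probability p³ ≈ (0.707)³ ≈ 3.53553e-01.
By linearity: E[X] = C(50, 3)·p³ ≈ 19600 · 3.53553e-01 ≈ 6929.646.
Since α = 1/2 < 1, p = c/n^{1/2} ≫ 1/n is above the triangle threshold p ~ 1/n. Asymptotically E[X] ~ (c³/6)·n^{3(1−α)} = (5³/6)·n^{1.5} → ∞; triangles are abundant w.h.p.

E[X] ≈ 6929.646; in regime p = Θ(1/n^{1/2}) E[X] diverges (above the triangle threshold p ~ 1/n).


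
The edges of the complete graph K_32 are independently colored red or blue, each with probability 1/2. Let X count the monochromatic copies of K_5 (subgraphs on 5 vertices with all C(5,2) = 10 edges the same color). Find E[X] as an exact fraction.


Let X = Σ_S X_S over the C(32, 5) = 201376 subsets S of size 5, where X_S = 1 if the K_5 on S is monochromatic.
For a fixed S, the K_5 on S has C(5, 2) = 10 edges. P[all 10 edges red] = (1/2)^10, and likewise for blue, so P[monochromatic] = 2·(1/2)^10 = 2^{1 − 10} = 1/512.
By linearity: E[X] = C(32, 5) · 2^{1 − 10} = 201376 · 1/512 = 6293/16.
Numerically: E[X] ≈ 393.312500.

E[X] = C(32,5)·2^(1−C(5,2)) = 6293/16 ≈ 393.312500.


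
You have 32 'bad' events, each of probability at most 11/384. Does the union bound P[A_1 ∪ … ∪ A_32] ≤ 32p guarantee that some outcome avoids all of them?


Union bound: P[∪_{i=1}^{32} A_i] ≤ Σ_i P[A_i] ≤ 32·p = 32·(11/384) = 11/12.
Numerically: 11/12 ≈ 0.917.
Is 11/12 < 1? YES.
Since P[∪ A_i] ≤ 11/12 < 1, the complement has P[∩ A_i^c] ≥ 1 − 11/12 = 1/12 > 0, so some outcome avoids every A_i.

32·p = 11/12 ≈ 0.917; existence CERTIFIED by the union bound.


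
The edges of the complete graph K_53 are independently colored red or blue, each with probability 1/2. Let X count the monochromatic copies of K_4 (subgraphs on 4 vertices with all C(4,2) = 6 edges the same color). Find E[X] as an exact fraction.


Let X = Σ_S X_S over the C(53, 4) = 292825 subsets S of size 4, where X_S = 1 if the K_4 on S is monochromatic.
For a fixed S, the K_4 on S has C(4, 2) = 6 edges. P[all 6 edges red] = (1/2)^6, and likewise for blue, so P[monochromatic] = 2·(1/2)^6 = 2^{1 − 6} = 1/32.
By linearity: E[X] = C(53, 4) · 2^{1 − 6} = 292825 · 1/32 = 292825/32.
Numerically: E[X] ≈ 9150.7812.

E[X] = C(53,4)·2^(1−C(4,2)) = 292825/32 ≈ 9150.7812.


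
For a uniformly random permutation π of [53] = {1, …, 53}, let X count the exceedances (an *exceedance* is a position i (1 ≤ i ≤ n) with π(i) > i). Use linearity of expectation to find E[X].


Write X = Σ_{i=1}^{53} X_i, where X_i = 1_{π(i) > i}.
For each fixed i, π(i) is uniform over {1, …, 53} (marginal of a uniform permutation), so P[π(i) > i] = (n − i)/n. Summing: Σ_{i=1}^{53} (n − i)/n = (0 + 1 + … + 52)/53 = 53(53 − 1)/(2·53) = (53 − 1)/2.
Hence E[X] = Σ_{i=1}^{53} (53 − i)/53 = 26 ≈ 26.000.

E[X] = 26 = 26.000.


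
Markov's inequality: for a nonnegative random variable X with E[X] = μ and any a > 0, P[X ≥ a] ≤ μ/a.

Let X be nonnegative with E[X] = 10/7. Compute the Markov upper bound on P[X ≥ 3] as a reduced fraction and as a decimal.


μ = E[X] = 10/7, a = 3.
Markov: P[X ≥ 3] ≤ μ/a = (10/7)/3 = 10/21.
Numerically: ≈ 0.47619.
(Since a = 3 > μ = 1.42857, the bound 10/21 is < 1 and informative.)

P[X ≥ 3] ≤ 10/21 ≈ 0.47619.


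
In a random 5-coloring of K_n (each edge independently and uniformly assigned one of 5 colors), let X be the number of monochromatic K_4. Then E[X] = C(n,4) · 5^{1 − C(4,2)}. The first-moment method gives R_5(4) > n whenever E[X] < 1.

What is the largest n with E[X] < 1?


We need C(n, 4) · 5^{1 − 6} < 1, i.e. C(n, 4) < 5^{6 − 1} = 3125.
Check values of n near the boundary:
  n = 13: C(13, 4) = 715; 715 < 3125? YES
  n = 14: C(14, 4) = 1001; 1001 < 3125? YES
  n = 15: C(15, 4) = 1365; 1365 < 3125? YES
  n = 16: C(16, 4) = 1820; 1820 < 3125? YES
  n = 17: C(17, 4) = 2380; 2380 < 3125? YES
  n = 18: C(18, 4) = 3060; 3060 < 3125? YES
  n = 19: C(19, 4) = 3876; 3876 < 3125? NO
  n = 20: C(20, 4) = 4845; 4845 < 3125? NO
The largest n with C(n, 4) < 3125 is n = 18 (where E[X] = 612/625 ≈ 0.9792000). Hence R_5(4) > 18, i.e. R_5(4) ≥ 19.

Largest n = 18; hence R_5(4) > 18.


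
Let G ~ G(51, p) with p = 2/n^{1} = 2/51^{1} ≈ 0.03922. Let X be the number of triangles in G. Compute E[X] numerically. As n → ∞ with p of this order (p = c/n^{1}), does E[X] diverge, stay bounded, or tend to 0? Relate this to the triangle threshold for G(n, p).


Number of potential triangles: C(51, 3) = 20825.
Each occurs with probability p³ ≈ (0.03922)³ ≈ 6.030863e-05.
By linearity: E[X] = C(51, 3)·p³ ≈ 20825 · 6.030863e-05 ≈ 1.2559.
Here α = 1, so p = 2/n is exactly at the triangle threshold p ~ 1/n. Asymptotically E[X] → c³/6 = 2³/6 = 4/3 ≈ 1.3333, a bounded constant. In this regime the triangle count is asymptotically Poisson(c³/6).

E[X] ≈ 1.2559; in regime p = Θ(1/n^{1}) E[X] stays bounded (at the triangle threshold p ~ 1/n).


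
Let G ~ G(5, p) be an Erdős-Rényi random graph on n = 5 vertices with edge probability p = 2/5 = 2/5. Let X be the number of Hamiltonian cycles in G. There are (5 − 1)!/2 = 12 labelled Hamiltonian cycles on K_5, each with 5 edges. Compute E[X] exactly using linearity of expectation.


K_5 has (5 − 1)!/2 = 12 labelled Hamiltonian cycles.
For each such Hamiltonian cycle H, let X_H = 1 if all 5 edges of H are present in G. Then P[X_H = 1] = p^{5} = (2/5)^{5} = 32/3125.
By linearity: E[X] = Σ_H E[X_H] = 12 · p^{5} = 12 · 32/3125 = 384/3125.
Numerically: E[X] ≈ 0.123.

E[X] = 12 · (2/5)^{5} = 384/3125 ≈ 0.123.


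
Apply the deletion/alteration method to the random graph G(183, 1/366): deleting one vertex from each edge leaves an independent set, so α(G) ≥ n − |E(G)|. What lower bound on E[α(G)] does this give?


E[|E(G)|] = C(183, 2)·p = 16653 · (1/366) = 91/2.
E[α(G)] ≥ n − E[|E(G)|] = 183 − 91/2 = 275/2.
Numerically: ≈ 137.500000.
(This is only a lower bound; the true E[α(G)] may be larger.)

E[α(G)] ≥ 275/2 ≈ 137.500000.


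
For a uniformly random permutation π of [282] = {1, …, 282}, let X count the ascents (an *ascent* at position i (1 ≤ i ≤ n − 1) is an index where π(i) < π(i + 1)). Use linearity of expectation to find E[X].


Write X = Σ X_I over i = 1, …, 281, with X_I the indicator of one ascent.
There are 281 indicators.
For each fixed i, the pair (π(i), π(i+1)) is a uniformly random ordered pair of distinct values from {1, …, 282}; by symmetry P[π(i) < π(i+1)] = 1/2.
By linearity: E[X] = 281 · (1/2) = (282 − 1) · (1/2) = 281/2 ≈ 140.500000.

E[X] = 281/2 = 140.500000.


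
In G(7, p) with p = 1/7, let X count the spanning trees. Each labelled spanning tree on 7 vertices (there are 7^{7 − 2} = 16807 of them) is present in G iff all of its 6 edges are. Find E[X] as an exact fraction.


K_7 has 7^{7 − 2} = 16807 labelled spanning trees.
For each such spanning tree H, let X_H = 1 if all 6 edges of H are present in G. Then P[X_H = 1] = p^{6} = (1/7)^{6} = 1/117649.
By linearity of expectation: E[X] = Σ_H E[X_H] = 16807 · p^{6} = 16807 · 1/117649 = 1/7.
Numerically: E[X] ≈ 0.142857.

E[X] = 16807 · (1/7)^{6} = 1/7 ≈ 0.142857.


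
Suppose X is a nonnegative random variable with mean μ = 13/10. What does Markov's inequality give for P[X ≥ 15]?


μ = E[X] = 13/10, a = 15.
Markov: P[X ≥ 15] ≤ μ/a = (13/10)/15 = 13/150.
Numerically: ≈ 0.0867.
(Since a = 15 > μ = 1.3000, the bound 13/150 is < 1 and informative.)

P[X ≥ 15] ≤ 13/150 ≈ 0.0867.


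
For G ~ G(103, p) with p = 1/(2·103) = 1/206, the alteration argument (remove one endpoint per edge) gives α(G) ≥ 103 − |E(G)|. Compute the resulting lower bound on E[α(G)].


E[|E(G)|] = C(103, 2)·p = 5253 · (1/206) = 51/2.
E[α(G)] ≥ n − E[|E(G)|] = 103 − 51/2 = 155/2.
Numerically: ≈ 77.5000.
(This is only a lower bound; the true E[α(G)] may be larger.)

E[α(G)] ≥ 155/2 ≈ 77.5000.


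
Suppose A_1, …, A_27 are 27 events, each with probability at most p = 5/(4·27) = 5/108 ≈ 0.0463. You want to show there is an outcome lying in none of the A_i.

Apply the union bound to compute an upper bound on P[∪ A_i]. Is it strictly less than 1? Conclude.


Union bound: P[∪_{i=1}^{27} A_i] ≤ Σ_i P[A_i] ≤ 27·p = 27·(5/108) = 5/4.
Numerically: 5/4 ≈ 1.2500.
Is 5/4 < 1? NO.
Since the bound 5/4 is ≥ 1, the union bound is uninformative here; it does NOT by itself certify existence.

27·p = 5/4 ≈ 1.2500; existence NOT certified by the union bound.


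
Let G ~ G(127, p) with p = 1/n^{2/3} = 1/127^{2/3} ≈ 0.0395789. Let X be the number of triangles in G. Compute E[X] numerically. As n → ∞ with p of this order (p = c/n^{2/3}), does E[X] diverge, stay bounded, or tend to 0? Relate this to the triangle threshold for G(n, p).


Number of potential triangles: C(127, 3) = 333375.
Each occurs with probability p³ ≈ (0.0395789)³ ≈ 6.20001240e-05.
By linearity: E[X] = C(127, 3)·p³ ≈ 333375 · 6.20001240e-05 ≈ 20.669291.
Since α = 2/3 < 1, p = c/n^{2/3} ≫ 1/n is above the triangle threshold p ~ 1/n. Asymptotically E[X] ~ (c³/6)·n^{3(1−α)} = (1³/6)·n^{1} → ∞; triangles are abundant w.h.p.

E[X] ≈ 20.669291; in regime p = Θ(1/n^{2/3}) E[X] diverges (above the triangle threshold p ~ 1/n).


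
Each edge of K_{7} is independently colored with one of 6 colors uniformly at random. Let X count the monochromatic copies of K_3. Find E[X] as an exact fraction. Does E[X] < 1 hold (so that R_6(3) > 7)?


E[X] = C(7, 3) · 6^{1 − 3} = 35 · 6^{−2} = 35/36.
As a reduced fraction: E[X] = 35/36 ≈ 0.972.
Is E[X] < 1? YES.
Since E[X] < 1, there exists a 6-coloring of K_{7} with no monochromatic K_3; hence R_6(3) > 7.

E[X] = 35/36 ≈ 0.972; E[X] < 1, so R_6(3) > 7.


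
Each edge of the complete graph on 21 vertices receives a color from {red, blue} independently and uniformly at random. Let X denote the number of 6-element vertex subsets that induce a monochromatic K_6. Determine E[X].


Let X = Σ_S X_S over the C(21, 6) = 54264 subsets S of size 6, where X_S = 1 if the K_6 on S is monochromatic.
For a fixed S, the K_6 on S has C(6, 2) = 15 edges. P[all 15 edges red] = (1/2)^15, and likewise for blue, so P[monochromatic] = 2·(1/2)^15 = 2^{1 − 15} = 1/16384.
By linearity: E[X] = C(21, 6) · 2^{1 − 15} = 54264 · 1/16384 = 6783/2048.
Numerically: E[X] ≈ 3.31201.

E[X] = C(21,6)·2^(1−C(6,2)) = 6783/2048 ≈ 3.31201.


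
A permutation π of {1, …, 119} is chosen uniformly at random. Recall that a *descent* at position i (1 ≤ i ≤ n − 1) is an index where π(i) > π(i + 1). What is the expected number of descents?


Write X = Σ X_I over i = 1, …, 118, with X_I the indicator of one descent.
There are 118 indicators.
For each fixed i, the pair (π(i), π(i+1)) is a uniformly random ordered pair of distinct values from {1, …, 119}; by symmetry P[π(i) > π(i+1)] = 1/2.
By linearity: E[X] = 118 · (1/2) = (119 − 1) · (1/2) = 59 ≈ 59.00000.

E[X] = 59 = 59.00000.


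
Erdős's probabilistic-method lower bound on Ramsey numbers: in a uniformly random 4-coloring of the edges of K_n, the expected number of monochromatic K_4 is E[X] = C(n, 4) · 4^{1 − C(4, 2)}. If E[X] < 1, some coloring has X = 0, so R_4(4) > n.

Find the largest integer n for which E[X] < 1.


We need C(n, 4) · 4^{1 − 6} < 1, i.e. C(n, 4) < 4^{6 − 1} = 1024.
Check values of n near the boundary:
  n = 12: C(12, 4) = 495; 495 < 1024? YES
  n = 13: C(13, 4) = 715; 715 < 1024? YES
  n = 14: C(14, 4) = 1001; 1001 < 1024? YES
  n = 15: C(15, 4) = 1365; 1365 < 1024? NO
  n = 16: C(16, 4) = 1820; 1820 < 1024? NO
The largest n with C(n, 4) < 1024 is n = 14 (where E[X] = 1001/1024 ≈ 0.977539). Hence R_4(4) > 14, i.e. R_4(4) ≥ 15.

Largest n = 14; hence R_4(4) > 14.


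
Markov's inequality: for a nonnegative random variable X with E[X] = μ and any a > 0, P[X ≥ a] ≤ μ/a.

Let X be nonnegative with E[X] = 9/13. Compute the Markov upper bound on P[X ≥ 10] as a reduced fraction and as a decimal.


μ = E[X] = 9/13, a = 10.
Markov: P[X ≥ 10] ≤ μ/a = (9/13)/10 = 9/130.
Numerically: ≈ 0.069231.
(Since a = 10 > μ = 0.692308, the bound 9/130 is < 1 and informative.)

P[X ≥ 10] ≤ 9/130 ≈ 0.069231.


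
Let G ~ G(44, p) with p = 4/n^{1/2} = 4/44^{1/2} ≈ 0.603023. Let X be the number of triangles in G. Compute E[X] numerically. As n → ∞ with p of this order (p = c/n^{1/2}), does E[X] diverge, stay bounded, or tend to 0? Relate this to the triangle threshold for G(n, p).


Number of potential triangles: C(44, 3) = 13244.
Each occurs with probability p³ ≈ (0.603023)³ ≈ 2.19280978e-01.
By linearity: E[X] = C(44, 3)·p³ ≈ 13244 · 2.19280978e-01 ≈ 2904.157271.
Since α = 1/2 < 1, p = c/n^{1/2} ≫ 1/n is above the triangle threshold p ~ 1/n. Asymptotically E[X] ~ (c³/6)·n^{3(1−α)} = (4³/6)·n^{1.5} → ∞; triangles are abundant w.h.p.

E[X] ≈ 2904.157271; in regime p = Θ(1/n^{1/2}) E[X] diverges (above the triangle threshold p ~ 1/n).


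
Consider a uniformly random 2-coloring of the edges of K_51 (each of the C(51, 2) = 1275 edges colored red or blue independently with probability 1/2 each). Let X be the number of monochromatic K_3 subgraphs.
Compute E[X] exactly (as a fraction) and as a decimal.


Let X = Σ_S X_S over the C(51, 3) = 20825 subsets S of size 3, where X_S = 1 if the K_3 on S is monochromatic.
For a fixed S, the K_3 on S has C(3, 2) = 3 edges. P[all 3 edges red] = (1/2)^3, and likewise for blue, so P[monochromatic] = 2·(1/2)^3 = 2^{1 − 3} = 1/4.
Summing: E[X] = C(51, 3) · 2^{1 − 3} = 20825 · 1/4 = 20825/4.
Numerically: E[X] ≈ 5206.250.

E[X] = C(51,3)·2^(1−C(3,2)) = 20825/4 ≈ 5206.250.


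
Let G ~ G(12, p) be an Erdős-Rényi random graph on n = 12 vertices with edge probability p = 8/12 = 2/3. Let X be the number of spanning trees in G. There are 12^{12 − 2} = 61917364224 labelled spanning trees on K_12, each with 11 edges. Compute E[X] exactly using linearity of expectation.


K_12 has 12^{12 − 2} = 61917364224 labelled spanning trees.
For each such spanning tree H, let X_H = 1 if all 11 edges of H are present in G. Then P[X_H = 1] = p^{11} = (2/3)^{11} = 2048/177147.
By linearity of expectation: E[X] = Σ_H E[X_H] = 61917364224 · p^{11} = 61917364224 · 2048/177147 = 2147483648/3.
Numerically: E[X] ≈ 7.158e+08.

E[X] = 61917364224 · (2/3)^{11} = 2147483648/3 ≈ 7.158e+08.


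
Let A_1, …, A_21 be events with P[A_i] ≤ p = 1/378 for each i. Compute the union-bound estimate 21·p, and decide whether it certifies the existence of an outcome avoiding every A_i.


Union bound: P[∪_{i=1}^{21} A_i] ≤ Σ_i P[A_i] ≤ 21·p = 21·(1/378) = 1/18.
Numerically: 1/18 ≈ 0.056.
Is 1/18 < 1? YES.
Since P[∪ A_i] ≤ 1/18 < 1, the complement has P[∩ A_i^c] ≥ 1 − 1/18 = 17/18 > 0, so some outcome avoids every A_i.

21·p = 1/18 ≈ 0.056; existence CERTIFIED by the union bound.


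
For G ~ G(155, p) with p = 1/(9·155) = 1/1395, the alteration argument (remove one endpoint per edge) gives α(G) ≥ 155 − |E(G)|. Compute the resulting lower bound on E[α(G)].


E[|E(G)|] = C(155, 2)·p = 11935 · (1/1395) = 77/9.
E[α(G)] ≥ n − E[|E(G)|] = 155 − 77/9 = 1318/9.
Numerically: ≈ 146.44444.
(This is only a lower bound; the true E[α(G)] may be larger.)

E[α(G)] ≥ 1318/9 ≈ 146.44444.


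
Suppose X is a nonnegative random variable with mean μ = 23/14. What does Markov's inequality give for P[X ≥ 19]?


μ = E[X] = 23/14, a = 19.
Markov: P[X ≥ 19] ≤ μ/a = (23/14)/19 = 23/266.
Numerically: ≈ 0.086.
(Since a = 19 > μ = 1.643, the bound 23/266 is < 1 and informative.)

P[X ≥ 19] ≤ 23/266 ≈ 0.086.


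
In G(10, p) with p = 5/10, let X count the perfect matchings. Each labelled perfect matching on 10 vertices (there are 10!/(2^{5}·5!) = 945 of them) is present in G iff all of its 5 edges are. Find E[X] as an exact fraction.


K_10 has 10!/(2^{5}·5!) = 945 labelled perfect matchings.
For each such perfect matching H, let X_H = 1 if all 5 edges of H are present in G. Then P[X_H = 1] = p^{5} = (1/2)^{5} = 1/32.
By linearity of expectation: E[X] = Σ_H E[X_H] = 945 · p^{5} = 945 · 1/32 = 945/32.
Numerically: E[X] ≈ 29.5.

E[X] = 945 · (1/2)^{5} = 945/32 ≈ 29.5.


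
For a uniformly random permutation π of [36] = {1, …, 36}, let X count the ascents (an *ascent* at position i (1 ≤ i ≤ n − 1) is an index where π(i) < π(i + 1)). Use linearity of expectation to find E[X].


Write X = Σ X_I over i = 1, …, 35, with X_I the indicator of one ascent.
There are 35 indicators.
For each fixed i, the pair (π(i), π(i+1)) is a uniformly random ordered pair of distinct values from {1, …, 36}; by symmetry P[π(i) < π(i+1)] = 1/2.
By linearity: E[X] = 35 · (1/2) = (36 − 1) · (1/2) = 35/2 ≈ 17.500.

E[X] = 35/2 = 17.500.


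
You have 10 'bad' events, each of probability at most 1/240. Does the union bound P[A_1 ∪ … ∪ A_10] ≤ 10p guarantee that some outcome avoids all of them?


Union bound: P[∪_{i=1}^{10} A_i] ≤ Σ_i P[A_i] ≤ 10·p = 10·(1/240) = 1/24.
Numerically: 1/24 ≈ 0.041667.
Is 1/24 < 1? YES.
Since P[∪ A_i] ≤ 1/24 < 1, the complement has P[∩ A_i^c] ≥ 1 − 1/24 = 23/24 > 0, so some outcome avoids every A_i.

10·p = 1/24 ≈ 0.041667; existence CERTIFIED by the union bound.


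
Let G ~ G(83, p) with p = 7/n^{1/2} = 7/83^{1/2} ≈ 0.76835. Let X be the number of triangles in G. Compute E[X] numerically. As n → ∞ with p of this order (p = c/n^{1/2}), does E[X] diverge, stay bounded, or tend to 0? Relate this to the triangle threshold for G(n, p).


Number of potential triangles: C(83, 3) = 91881.
Each occurs with probability p³ ≈ (0.76835)³ ≈ 4.5360411e-01.
By linearity: E[X] = C(83, 3)·p³ ≈ 91881 · 4.5360411e-01 ≈ 41677.59928.
Since α = 1/2 < 1, p = c/n^{1/2} ≫ 1/n is above the triangle threshold p ~ 1/n. Asymptotically E[X] ~ (c³/6)·n^{3(1−α)} = (7³/6)·n^{1.5} → ∞; triangles are abundant w.h.p.

E[X] ≈ 41677.59928; in regime p = Θ(1/n^{1/2}) E[X] diverges (above the triangle threshold p ~ 1/n).


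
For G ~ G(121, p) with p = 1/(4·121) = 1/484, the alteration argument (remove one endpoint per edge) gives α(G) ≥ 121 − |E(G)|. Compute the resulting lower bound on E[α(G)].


E[|E(G)|] = C(121, 2)·p = 7260 · (1/484) = 15.
E[α(G)] ≥ n − E[|E(G)|] = 121 − 15 = 106.
Numerically: ≈ 106.0000.
(This is only a lower bound; the true E[α(G)] may be larger.)

E[α(G)] ≥ 106 ≈ 106.0000.


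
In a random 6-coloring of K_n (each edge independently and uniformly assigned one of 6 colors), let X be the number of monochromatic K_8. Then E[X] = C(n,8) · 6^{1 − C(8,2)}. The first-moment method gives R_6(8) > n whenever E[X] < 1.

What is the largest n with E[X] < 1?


We need C(n, 8) · 6^{1 − 28} < 1, i.e. C(n, 8) < 6^{28 − 1} = 1023490369077469249536.
Check values of n near the boundary:
  n = 1590: C(1590, 8) = 995397314198933813310; 995397314198933813310 < 1023490369077469249536? YES
  n = 1591: C(1591, 8) = 1000427749141189953870; 1000427749141189953870 < 1023490369077469249536? YES
  n = 1592: C(1592, 8) = 1005480414540892933435; 1005480414540892933435 < 1023490369077469249536? YES
  n = 1593: C(1593, 8) = 1010555394551193970323; 1010555394551193970323 < 1023490369077469249536? YES
  n = 1594: C(1594, 8) = 1015652773590544255167; 1015652773590544255167 < 1023490369077469249536? YES
  n = 1595: C(1595, 8) = 1020772636343363633895; 1020772636343363633895 < 1023490369077469249536? YES
  n = 1596: C(1596, 8) = 1025915067760710553965; 1025915067760710553965 < 1023490369077469249536? NO
  n = 1597: C(1597, 8) = 1031080153060953275445; 1031080153060953275445 < 1023490369077469249536? NO
  n = 1598: C(1598, 8) = 1036267977730442348529; 1036267977730442348529 < 1023490369077469249536? NO
The largest n with C(n, 8) < 1023490369077469249536 is n = 1595 (where E[X] = 113419181815929292655/113721152119718805504 ≈ 0.9973). Hence R_6(8) > 1595, i.e. R_6(8) ≥ 1596.

Largest n = 1595; hence R_6(8) > 1595.


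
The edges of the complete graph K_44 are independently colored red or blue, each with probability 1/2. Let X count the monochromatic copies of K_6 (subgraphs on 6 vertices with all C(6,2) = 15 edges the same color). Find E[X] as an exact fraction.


Let X = Σ_S X_S over the C(44, 6) = 7059052 subsets S of size 6, where X_S = 1 if the K_6 on S is monochromatic.
For a fixed S, the K_6 on S has C(6, 2) = 15 edges. P[all 15 edges red] = (1/2)^15, and likewise for blue, so P[monochromatic] = 2·(1/2)^15 = 2^{1 − 15} = 1/16384.
Summing: E[X] = C(44, 6) · 2^{1 − 15} = 7059052 · 1/16384 = 1764763/4096.
Numerically: E[X] ≈ 430.850.

E[X] = C(44,6)·2^(1−C(6,2)) = 1764763/4096 ≈ 430.850.


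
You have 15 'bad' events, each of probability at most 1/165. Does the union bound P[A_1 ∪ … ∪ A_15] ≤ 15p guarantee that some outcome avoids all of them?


Union bound: P[∪_{i=1}^{15} A_i] ≤ Σ_i P[A_i] ≤ 15·p = 15·(1/165) = 1/11.
Numerically: 1/11 ≈ 0.0909.
Is 1/11 < 1? YES.
Since P[∪ A_i] ≤ 1/11 < 1, the complement has P[∩ A_i^c] ≥ 1 − 1/11 = 10/11 > 0, so some outcome avoids every A_i.

15·p = 1/11 ≈ 0.0909; existence CERTIFIED by the union bound.


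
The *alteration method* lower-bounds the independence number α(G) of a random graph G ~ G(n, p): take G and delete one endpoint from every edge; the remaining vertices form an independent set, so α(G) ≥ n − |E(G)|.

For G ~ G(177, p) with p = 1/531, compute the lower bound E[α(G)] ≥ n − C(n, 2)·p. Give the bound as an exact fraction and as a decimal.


E[|E(G)|] = C(177, 2)·p = 15576 · (1/531) = 88/3.
E[α(G)] ≥ n − E[|E(G)|] = 177 − 88/3 = 443/3.
Numerically: ≈ 147.66667.
(This is only a lower bound; the true E[α(G)] may be larger.)

E[α(G)] ≥ 443/3 ≈ 147.66667.


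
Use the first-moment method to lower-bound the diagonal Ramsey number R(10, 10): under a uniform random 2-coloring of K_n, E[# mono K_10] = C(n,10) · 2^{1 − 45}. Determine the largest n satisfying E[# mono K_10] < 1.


We need C(n, 10) · 2^{1 − 45} < 1, i.e. C(n, 10) < 2^{45 − 1} = 17592186044416.
Check values of n near the boundary:
  n = 94: C(94, 10) = 9041256841903; 9041256841903 < 17592186044416? YES
  n = 95: C(95, 10) = 10104934117421; 10104934117421 < 17592186044416? YES
  n = 96: C(96, 10) = 11279926456656; 11279926456656 < 17592186044416? YES
  n = 97: C(97, 10) = 12576469727536; 12576469727536 < 17592186044416? YES
  n = 98: C(98, 10) = 14005614014756; 14005614014756 < 17592186044416? YES
  n = 99: C(99, 10) = 15579278510796; 15579278510796 < 17592186044416? YES
  n = 100: C(100, 10) = 17310309456440; 17310309456440 < 17592186044416? YES
  n = 101: C(101, 10) = 19212541264840; 19212541264840 < 17592186044416? NO
  n = 102: C(102, 10) = 21300860967540; 21300860967540 < 17592186044416? NO
  n = 103: C(103, 10) = 23591276125340; 23591276125340 < 17592186044416? NO
The largest n with C(n, 10) < 17592186044416 is n = 100 (where E[X] = 2163788682055/2199023255552 ≈ 0.98398). Hence R(10, 10) > 100, i.e. R(10, 10) ≥ 101.

Largest n = 100; hence R(10, 10) > 100.


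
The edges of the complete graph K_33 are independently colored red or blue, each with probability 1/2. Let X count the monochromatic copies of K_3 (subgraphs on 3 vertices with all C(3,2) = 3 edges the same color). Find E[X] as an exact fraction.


Let X = Σ_S X_S over the C(33, 3) = 5456 subsets S of size 3, where X_S = 1 if the K_3 on S is monochromatic.
For a fixed S, the K_3 on S has C(3, 2) = 3 edges. P[all 3 edges red] = (1/2)^3, and likewise for blue, so P[monochromatic] = 2·(1/2)^3 = 2^{1 − 3} = 1/4.
By linearity: E[X] = C(33, 3) · 2^{1 − 3} = 5456 · 1/4 = 1364.
Numerically: E[X] ≈ 1364.000.

E[X] = C(33,3)·2^(1−C(3,2)) = 1364 ≈ 1364.000.


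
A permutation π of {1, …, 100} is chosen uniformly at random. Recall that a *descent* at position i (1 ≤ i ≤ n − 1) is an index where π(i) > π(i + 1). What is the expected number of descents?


Write X = Σ X_I over i = 1, …, 99, with X_I the indicator of one descent.
There are 99 indicators.
For each fixed i, the pair (π(i), π(i+1)) is a uniformly random ordered pair of distinct values from {1, …, 100}; by symmetry P[π(i) > π(i+1)] = 1/2.
By linearity: E[X] = 99 · (1/2) = (100 − 1) · (1/2) = 99/2 ≈ 49.500000.

E[X] = 99/2 = 49.500000.


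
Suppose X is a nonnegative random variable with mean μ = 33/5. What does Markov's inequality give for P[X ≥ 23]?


μ = E[X] = 33/5, a = 23.
Markov: P[X ≥ 23] ≤ μ/a = (33/5)/23 = 33/115.
Numerically: ≈ 0.2870.
(Since a = 23 > μ = 6.6000, the bound 33/115 is < 1 and informative.)

P[X ≥ 23] ≤ 33/115 ≈ 0.2870.


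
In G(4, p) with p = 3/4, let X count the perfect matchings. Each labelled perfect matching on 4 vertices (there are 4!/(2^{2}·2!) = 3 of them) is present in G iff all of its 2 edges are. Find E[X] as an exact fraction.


K_4 has 4!/(2^{2}·2!) = 3 labelled perfect matchings.
For each such perfect matching H, let X_H = 1 if all 2 edges of H are present in G. Then P[X_H = 1] = p^{2} = (3/4)^{2} = 9/16.
By linearity of expectation: E[X] = Σ_H E[X_H] = 3 · p^{2} = 3 · 9/16 = 27/16.
Numerically: E[X] ≈ 1.6875.

E[X] = 3 · (3/4)^{2} = 27/16 ≈ 1.6875.


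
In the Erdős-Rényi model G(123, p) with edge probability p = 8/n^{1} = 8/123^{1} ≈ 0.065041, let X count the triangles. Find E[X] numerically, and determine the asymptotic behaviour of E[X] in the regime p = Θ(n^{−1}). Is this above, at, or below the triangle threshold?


Number of potential triangles: C(123, 3) = 302621.
Each occurs with probability p³ ≈ (0.065041)³ ≈ 2.7514057e-04.
By linearity: E[X] = C(123, 3)·p³ ≈ 302621 · 2.7514057e-04 ≈ 83.26331.
Here α = 1, so p = 8/n is exactly at the triangle threshold p ~ 1/n. Asymptotically E[X] → c³/6 = 8³/6 = 256/3 ≈ 85.33333, a bounded constant. In this regime the triangle count is asymptotically Poisson(c³/6).

E[X] ≈ 83.26331; in regime p = Θ(1/n^{1}) E[X] stays bounded (at the triangle threshold p ~ 1/n).


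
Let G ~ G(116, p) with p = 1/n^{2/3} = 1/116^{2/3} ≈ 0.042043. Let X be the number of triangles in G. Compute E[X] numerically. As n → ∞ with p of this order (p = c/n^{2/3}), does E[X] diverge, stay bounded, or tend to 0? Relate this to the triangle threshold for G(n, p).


Number of potential triangles: C(116, 3) = 253460.
Each occurs with probability p³ ≈ (0.042043)³ ≈ 7.4316290e-05.
By linearity: E[X] = C(116, 3)·p³ ≈ 253460 · 7.4316290e-05 ≈ 18.83621.
Since α = 2/3 < 1, p = c/n^{2/3} ≫ 1/n is above the triangle threshold p ~ 1/n. Asymptotically E[X] ~ (c³/6)·n^{3(1−α)} = (1³/6)·n^{1} → ∞; triangles are abundant w.h.p.

E[X] ≈ 18.83621; in regime p = Θ(1/n^{2/3}) E[X] diverges (above the triangle threshold p ~ 1/n).


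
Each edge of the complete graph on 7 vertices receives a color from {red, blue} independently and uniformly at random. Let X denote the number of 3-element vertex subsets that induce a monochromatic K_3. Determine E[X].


Let X = Σ_S X_S over the C(7, 3) = 35 subsets S of size 3, where X_S = 1 if the K_3 on S is monochromatic.
For a fixed S, the K_3 on S has C(3, 2) = 3 edges. P[all 3 edges red] = (1/2)^3, and likewise for blue, so P[monochromatic] = 2·(1/2)^3 = 2^{1 − 3} = 1/4.
By linearity: E[X] = C(7, 3) · 2^{1 − 3} = 35 · 1/4 = 35/4.
Numerically: E[X] ≈ 8.7500.

E[X] = C(7,3)·2^(1−C(3,2)) = 35/4 ≈ 8.7500.


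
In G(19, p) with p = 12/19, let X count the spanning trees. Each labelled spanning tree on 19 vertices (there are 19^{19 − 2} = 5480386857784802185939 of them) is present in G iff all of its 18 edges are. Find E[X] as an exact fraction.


K_19 has 19^{19 − 2} = 5480386857784802185939 labelled spanning trees.
For each such spanning tree H, let X_H = 1 if all 18 edges of H are present in G. Then P[X_H = 1] = p^{18} = (12/19)^{18} = 26623333280885243904/104127350297911241532841.
By linearity: E[X] = Σ_H E[X_H] = 5480386857784802185939 · p^{18} = 5480386857784802185939 · 26623333280885243904/104127350297911241532841 = 26623333280885243904/19.
Numerically: E[X] ≈ 1.4e+18.

E[X] = 5480386857784802185939 · (12/19)^{18} = 26623333280885243904/19 ≈ 1.4e+18.


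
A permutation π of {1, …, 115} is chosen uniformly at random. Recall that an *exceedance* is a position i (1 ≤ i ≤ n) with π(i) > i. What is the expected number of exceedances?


Write X = Σ_{i=1}^{115} X_i, where X_i = 1_{π(i) > i}.
For each fixed i, π(i) is uniform over {1, …, 115} (marginal of a uniform permutation), so P[π(i) > i] = (n − i)/n. Summing: Σ_{i=1}^{115} (n − i)/n = (0 + 1 + … + 114)/115 = 115(115 − 1)/(2·115) = (115 − 1)/2.
Hence E[X] = Σ_{i=1}^{115} (115 − i)/115 = 57 ≈ 57.0000.

E[X] = 57 = 57.0000.


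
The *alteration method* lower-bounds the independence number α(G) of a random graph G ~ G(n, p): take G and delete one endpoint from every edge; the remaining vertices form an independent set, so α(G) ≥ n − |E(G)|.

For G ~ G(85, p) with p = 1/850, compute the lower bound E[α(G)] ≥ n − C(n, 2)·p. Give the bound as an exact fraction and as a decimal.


E[|E(G)|] = C(85, 2)·p = 3570 · (1/850) = 21/5.
E[α(G)] ≥ n − E[|E(G)|] = 85 − 21/5 = 404/5.
Numerically: ≈ 80.800.
(This is only a lower bound; the true E[α(G)] may be larger.)

E[α(G)] ≥ 404/5 ≈ 80.800.


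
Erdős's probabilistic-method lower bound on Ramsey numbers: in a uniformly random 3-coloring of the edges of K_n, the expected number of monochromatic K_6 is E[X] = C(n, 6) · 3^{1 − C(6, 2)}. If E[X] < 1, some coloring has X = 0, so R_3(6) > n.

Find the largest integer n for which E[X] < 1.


We need C(n, 6) · 3^{1 − 15} < 1, i.e. C(n, 6) < 3^{15 − 1} = 4782969.
Check values of n near the boundary:
  n = 39: C(39, 6) = 3262623; 3262623 < 4782969? YES
  n = 40: C(40, 6) = 3838380; 3838380 < 4782969? YES
  n = 41: C(41, 6) = 4496388; 4496388 < 4782969? YES
  n = 42: C(42, 6) = 5245786; 5245786 < 4782969? NO
  n = 43: C(43, 6) = 6096454; 6096454 < 4782969? NO
The largest n with C(n, 6) < 4782969 is n = 41 (where E[X] = 1498796/1594323 ≈ 0.9400830). Hence R_3(6) > 41, i.e. R_3(6) ≥ 42.

Largest n = 41; hence R_3(6) > 41.


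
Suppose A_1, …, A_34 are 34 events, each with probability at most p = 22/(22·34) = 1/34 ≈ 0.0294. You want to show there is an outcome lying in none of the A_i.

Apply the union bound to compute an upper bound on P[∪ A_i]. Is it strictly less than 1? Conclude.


Union bound: P[∪_{i=1}^{34} A_i] ≤ Σ_i P[A_i] ≤ 34·p = 34·(1/34) = 1.
Numerically: 1 ≈ 1.0000.
Is 1 < 1? NO.
Since the bound 1 is ≥ 1, the union bound is uninformative here; it does NOT by itself certify existence.

34·p = 1 ≈ 1.0000; existence NOT certified by the union bound.


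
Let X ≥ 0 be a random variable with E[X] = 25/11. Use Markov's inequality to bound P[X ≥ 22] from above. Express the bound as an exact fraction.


μ = E[X] = 25/11, a = 22.
Markov: P[X ≥ 22] ≤ μ/a = (25/11)/22 = 25/242.
Numerically: ≈ 0.10331.
(Since a = 22 > μ = 2.27273, the bound 25/242 is < 1 and informative.)

P[X ≥ 22] ≤ 25/242 ≈ 0.10331.


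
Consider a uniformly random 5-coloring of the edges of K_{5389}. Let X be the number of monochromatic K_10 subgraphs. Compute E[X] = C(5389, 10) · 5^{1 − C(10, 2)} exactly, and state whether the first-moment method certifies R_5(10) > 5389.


E[X] = C(5389, 10) · 5^{1 − 45} = 5645340767466558997768874792926 · 5^{−44} = 5645340767466558997768874792926/5684341886080801486968994140625.
As a reduced fraction: E[X] = 5645340767466558997768874792926/5684341886080801486968994140625 ≈ 0.99314.
Is E[X] < 1? YES.
Since E[X] < 1, there exists a 5-coloring of K_{5389} with no monochromatic K_10; hence R_5(10) > 5389.

E[X] = 5645340767466558997768874792926/5684341886080801486968994140625 ≈ 0.99314; E[X] < 1, so R_5(10) > 5389.


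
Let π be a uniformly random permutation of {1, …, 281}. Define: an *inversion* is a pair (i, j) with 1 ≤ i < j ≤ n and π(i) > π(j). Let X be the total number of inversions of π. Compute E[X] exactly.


Write X = Σ X_I over the C(281, 2) = 39340 pairs i < j, with X_I the indicator of one inversion.
There are 39340 indicators.
For each fixed pair i < j, the values π(i) and π(j) are two distinct elements of {1, …, 281} in uniformly random order; by symmetry P[π(i) > π(j)] = 1/2.
By linearity: E[X] = 39340 · (1/2) = C(281, 2) · (1/2) = 39340/2 = 19670 ≈ 19670.000000.

E[X] = 19670 = 19670.000000.


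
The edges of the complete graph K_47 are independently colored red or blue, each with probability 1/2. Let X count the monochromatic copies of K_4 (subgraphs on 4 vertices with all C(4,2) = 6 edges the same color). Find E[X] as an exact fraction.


Let X = Σ_S X_S over the C(47, 4) = 178365 subsets S of size 4, where X_S = 1 if the K_4 on S is monochromatic.
For a fixed S, the K_4 on S has C(4, 2) = 6 edges. P[all 6 edges red] = (1/2)^6, and likewise for blue, so P[monochromatic] = 2·(1/2)^6 = 2^{1 − 6} = 1/32.
By linearity: E[X] = C(47, 4) · 2^{1 − 6} = 178365 · 1/32 = 178365/32.
Numerically: E[X] ≈ 5573.9062.

E[X] = C(47,4)·2^(1−C(4,2)) = 178365/32 ≈ 5573.9062.


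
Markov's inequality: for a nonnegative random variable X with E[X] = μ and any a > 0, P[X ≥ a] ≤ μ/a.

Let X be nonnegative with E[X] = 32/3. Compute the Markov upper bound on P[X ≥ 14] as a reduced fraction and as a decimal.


μ = E[X] = 32/3, a = 14.
Markov: P[X ≥ 14] ≤ μ/a = (32/3)/14 = 16/21.
Numerically: ≈ 0.762.
(Since a = 14 > μ = 10.667, the bound 16/21 is < 1 and informative.)

P[X ≥ 14] ≤ 16/21 ≈ 0.762.


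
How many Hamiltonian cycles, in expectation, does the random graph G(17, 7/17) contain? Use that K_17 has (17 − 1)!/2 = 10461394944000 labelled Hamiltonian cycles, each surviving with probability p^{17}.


K_17 has (17 − 1)!/2 = 10461394944000 labelled Hamiltonian cycles.
For each such Hamiltonian cycle H, let X_H = 1 if all 17 edges of H are present in G. Then P[X_H = 1] = p^{17} = (7/17)^{17} = 232630513987207/827240261886336764177.
By linearity: E[X] = Σ_H E[X_H] = 10461394944000 · p^{17} = 10461394944000 · 232630513987207/827240261886336764177 = 2433639682845888590481408000/827240261886336764177.
Numerically: E[X] ≈ 2.9419e+06.

E[X] = 10461394944000 · (7/17)^{17} = 2433639682845888590481408000/827240261886336764177 ≈ 2.9419e+06.


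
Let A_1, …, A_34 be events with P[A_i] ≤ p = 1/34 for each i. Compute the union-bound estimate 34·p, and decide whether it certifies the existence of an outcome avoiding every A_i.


Union bound: P[∪_{i=1}^{34} A_i] ≤ Σ_i P[A_i] ≤ 34·p = 34·(1/34) = 1.
Numerically: 1 ≈ 1.00000.
Is 1 < 1? NO.
Since the bound 1 is ≥ 1, the union bound is uninformative here; it does NOT by itself certify existence.

34·p = 1 ≈ 1.00000; existence NOT certified by the union bound.


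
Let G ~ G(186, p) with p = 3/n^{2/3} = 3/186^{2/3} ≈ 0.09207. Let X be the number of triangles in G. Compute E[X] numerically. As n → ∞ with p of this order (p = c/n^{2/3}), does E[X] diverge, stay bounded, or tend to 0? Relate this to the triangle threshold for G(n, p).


Number of potential triangles: C(186, 3) = 1055240.
Each occurs with probability p³ ≈ (0.09207)³ ≈ 7.804370e-04.
By linearity: E[X] = C(186, 3)·p³ ≈ 1055240 · 7.804370e-04 ≈ 823.5484.
Since α = 2/3 < 1, p = c/n^{2/3} ≫ 1/n is above the triangle threshold p ~ 1/n. Asymptotically E[X] ~ (c³/6)·n^{3(1−α)} = (3³/6)·n^{1} → ∞; triangles are abundant w.h.p.

E[X] ≈ 823.5484; in regime p = Θ(1/n^{2/3}) E[X] diverges (above the triangle threshold p ~ 1/n).


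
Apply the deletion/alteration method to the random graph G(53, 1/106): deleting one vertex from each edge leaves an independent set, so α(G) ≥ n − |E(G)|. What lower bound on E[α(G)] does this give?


E[|E(G)|] = C(53, 2)·p = 1378 · (1/106) = 13.
E[α(G)] ≥ n − E[|E(G)|] = 53 − 13 = 40.
Numerically: ≈ 40.000.
(This is only a lower bound; the true E[α(G)] may be larger.)

E[α(G)] ≥ 40 ≈ 40.000.


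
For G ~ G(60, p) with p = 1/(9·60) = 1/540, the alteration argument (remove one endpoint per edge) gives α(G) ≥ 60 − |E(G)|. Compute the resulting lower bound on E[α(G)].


E[|E(G)|] = C(60, 2)·p = 1770 · (1/540) = 59/18.
E[α(G)] ≥ n − E[|E(G)|] = 60 − 59/18 = 1021/18.
Numerically: ≈ 56.7222.
(This is only a lower bound; the true E[α(G)] may be larger.)

E[α(G)] ≥ 1021/18 ≈ 56.7222.


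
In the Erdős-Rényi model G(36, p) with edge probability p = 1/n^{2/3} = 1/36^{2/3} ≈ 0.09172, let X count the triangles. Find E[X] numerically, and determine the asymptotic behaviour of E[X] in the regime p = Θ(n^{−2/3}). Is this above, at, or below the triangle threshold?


Number of potential triangles: C(36, 3) = 7140.
Each occurs with probability p³ ≈ (0.09172)³ ≈ 7.716049e-04.
By linearity: E[X] = C(36, 3)·p³ ≈ 7140 · 7.716049e-04 ≈ 5.5093.
Since α = 2/3 < 1, p = c/n^{2/3} ≫ 1/n is above the triangle threshold p ~ 1/n. Asymptotically E[X] ~ (c³/6)·n^{3(1−α)} = (1³/6)·n^{1} → ∞; triangles are abundant w.h.p.

E[X] ≈ 5.5093; in regime p = Θ(1/n^{2/3}) E[X] diverges (above the triangle threshold p ~ 1/n).


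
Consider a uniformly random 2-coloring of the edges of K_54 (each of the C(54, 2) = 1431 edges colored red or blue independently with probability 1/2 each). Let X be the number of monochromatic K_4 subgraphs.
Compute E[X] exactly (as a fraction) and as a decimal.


Let X = Σ_S X_S over the C(54, 4) = 316251 subsets S of size 4, where X_S = 1 if the K_4 on S is monochromatic.
For a fixed S, the K_4 on S has C(4, 2) = 6 edges. P[all 6 edges red] = (1/2)^6, and likewise for blue, so P[monochromatic] = 2·(1/2)^6 = 2^{1 − 6} = 1/32.
Summing: E[X] = C(54, 4) · 2^{1 − 6} = 316251 · 1/32 = 316251/32.
Numerically: E[X] ≈ 9882.843750.

E[X] = C(54,4)·2^(1−C(4,2)) = 316251/32 ≈ 9882.843750.
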